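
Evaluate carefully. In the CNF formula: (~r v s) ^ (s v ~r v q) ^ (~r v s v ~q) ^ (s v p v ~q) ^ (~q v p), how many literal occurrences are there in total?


Counting literals in each clause:
Clause 1: 2 literal(s)
Clause 2: 3 literal(s)
Clause 3: 3 literal(s)
Clause 4: 3 literal(s)
Clause 5: 2 literal(s)
Total = 13

13


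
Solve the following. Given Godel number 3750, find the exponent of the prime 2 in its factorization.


Factorize 3750 by dividing by 2 repeatedly.
Division steps: 2 divides 3750 exactly 1 time(s).
Exponent of 2 = 1

1


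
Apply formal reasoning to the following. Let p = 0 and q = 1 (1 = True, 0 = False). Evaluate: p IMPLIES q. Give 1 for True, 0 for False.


p = 0, q = 1
Operation: p IMPLIES q
Evaluate: 0 IMPLIES 1 = 1

1


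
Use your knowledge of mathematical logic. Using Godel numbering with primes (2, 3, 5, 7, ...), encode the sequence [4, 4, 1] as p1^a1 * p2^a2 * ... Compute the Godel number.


Encode each element as an exponent of the corresponding prime:
  2^4 = 16
  3^4 = 81
  5^1 = 5
Product = 16 * 81 * 5 = 6480

6480


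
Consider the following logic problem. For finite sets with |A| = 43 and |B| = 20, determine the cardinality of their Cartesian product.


The Cartesian product A x B contains all ordered pairs (a, b).
|A x B| = |A| * |B| = 43 * 20 = 860

860


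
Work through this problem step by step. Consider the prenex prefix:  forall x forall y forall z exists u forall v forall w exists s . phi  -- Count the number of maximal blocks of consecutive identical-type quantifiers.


Quantifier-type sequence: A A A E A A E  (A=forall, E=exists)
Group into maximal same-type runs:
  Ax3 | Ex1 | Ax2 | Ex1
Number of blocks = 4

4


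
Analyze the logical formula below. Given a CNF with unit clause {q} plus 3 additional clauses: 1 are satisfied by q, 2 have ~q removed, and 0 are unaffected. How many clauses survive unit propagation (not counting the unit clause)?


Satisfied (removed): 1
Shortened (remain): 2
Unchanged (remain): 0
Remaining = 2 + 0 = 2

2


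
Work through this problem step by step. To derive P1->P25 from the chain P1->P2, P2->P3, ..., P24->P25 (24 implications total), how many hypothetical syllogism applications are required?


With 24 implications in a chain connecting 25 propositions:
P1->P2, P2->P3, ..., P24->P25
Steps needed = (number of implications) - 1 = 24 - 1 = 23

23


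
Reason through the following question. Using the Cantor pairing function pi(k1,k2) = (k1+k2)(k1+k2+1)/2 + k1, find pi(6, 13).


k1 + k2 = 19
(k1+k2)(k1+k2+1)/2 = 19 * 20 / 2 = 190
pi = 190 + 6 = 196

196


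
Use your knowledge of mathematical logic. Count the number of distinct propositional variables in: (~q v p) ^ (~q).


Identify each variable that appears in the formula.
Variables found: p, q
Count = 2

2


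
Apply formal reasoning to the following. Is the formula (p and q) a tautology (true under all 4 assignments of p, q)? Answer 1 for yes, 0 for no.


Check all 4 assignments:
p=0, q=0: 0
p=0, q=1: 0
p=1, q=0: 0
p=1, q=1: 1
Satisfying count = 1/4.
Tautology iff count = 4: no.

0


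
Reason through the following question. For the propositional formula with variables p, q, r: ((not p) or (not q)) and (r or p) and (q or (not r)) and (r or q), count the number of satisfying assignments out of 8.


Evaluate all 8 assignments for p, q, r:
p=0, q=0, r=0: 0
p=0, q=0, r=1: 0
p=0, q=1, r=0: 0
p=0, q=1, r=1: 1
p=1, q=0, r=0: 0
p=1, q=0, r=1: 0
p=1, q=1, r=0: 0
p=1, q=1, r=1: 0
Satisfying count = 1

1


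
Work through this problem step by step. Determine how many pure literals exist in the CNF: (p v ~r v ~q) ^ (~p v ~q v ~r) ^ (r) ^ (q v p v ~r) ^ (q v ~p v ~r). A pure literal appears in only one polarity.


Check each variable for pure literal status:
p: mixed (not pure)
q: mixed (not pure)
r: mixed (not pure)
Pure literal count = 0

0


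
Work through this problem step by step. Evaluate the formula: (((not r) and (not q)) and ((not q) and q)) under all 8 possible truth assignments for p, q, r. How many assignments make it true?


Check all 8 assignments:
p=0, q=0, r=0: 0
p=0, q=0, r=1: 0
p=0, q=1, r=0: 0
p=0, q=1, r=1: 0
p=1, q=0, r=0: 0
p=1, q=0, r=1: 0
p=1, q=1, r=0: 0
p=1, q=1, r=1: 0
Count of True = 0

0


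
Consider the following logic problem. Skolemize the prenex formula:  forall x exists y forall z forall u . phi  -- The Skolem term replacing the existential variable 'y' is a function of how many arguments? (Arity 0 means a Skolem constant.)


Quantifier prefix: forall x exists y forall z forall u
'y' is existentially quantified at position 2.
Universal variables preceding it: x
Skolem function arity = 1

1


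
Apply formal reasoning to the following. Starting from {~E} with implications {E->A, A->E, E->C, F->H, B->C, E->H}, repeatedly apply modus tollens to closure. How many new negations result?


Initial negated facts: {~E}
Apply modus tollens to closure:
  ~E and A->E  =>  ~A
Final negated: {~A, ~E}
New negations: {~A}
Count = 1

1


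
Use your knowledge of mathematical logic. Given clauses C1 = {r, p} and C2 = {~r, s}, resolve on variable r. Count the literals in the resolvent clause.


Remove r from C1 and ~r from C2.
C1 remainder: {p}
C2 remainder: {s}
Union (resolvent): {p, s}
Resolvent has 2 literal(s).

2


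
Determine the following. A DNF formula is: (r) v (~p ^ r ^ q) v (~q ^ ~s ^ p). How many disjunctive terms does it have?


A DNF formula is a disjunction of terms (conjunctions).
Terms are separated by v.
Counting the disjuncts: 3 terms.

3


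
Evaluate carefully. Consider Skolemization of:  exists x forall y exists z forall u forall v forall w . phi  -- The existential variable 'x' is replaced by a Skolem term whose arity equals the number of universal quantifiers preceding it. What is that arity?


Quantifier prefix: exists x forall y exists z forall u forall v forall w
'x' is existentially quantified at position 1.
No universal quantifiers precede it.
Skolem function arity = 0 (a Skolem constant)

0


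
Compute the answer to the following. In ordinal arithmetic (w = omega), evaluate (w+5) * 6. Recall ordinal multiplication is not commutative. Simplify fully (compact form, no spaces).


Compute (w+5) * 6.
Ordinal * is associative and left-distributive over +, but NOT commutative; for finite n>1, n*w = w but w*n stays w*n.
(w+5) * 6 = (w+5) repeated 6 times. Each intermediate +5 is absorbed by the following w; only the last survives: w*6+5.
Result = w*6+5

w*6+5


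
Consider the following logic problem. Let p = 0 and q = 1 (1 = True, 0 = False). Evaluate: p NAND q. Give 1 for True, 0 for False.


p = 0, q = 1
Operation: p NAND q
Evaluate: 0 NAND 1 = 1

1


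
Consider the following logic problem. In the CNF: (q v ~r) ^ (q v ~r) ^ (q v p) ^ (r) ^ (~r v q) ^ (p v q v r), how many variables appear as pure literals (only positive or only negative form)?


Check each variable for pure literal status:
p: pure positive
q: pure positive
r: mixed (not pure)
Pure literal count = 2

2


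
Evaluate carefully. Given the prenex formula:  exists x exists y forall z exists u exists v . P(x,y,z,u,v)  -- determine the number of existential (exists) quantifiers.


Quantifier prefix: exists x exists y forall z exists u exists v
Mark each quantifier type:
  E E U E E
Universal count = 1, Existential count = 4
Asked for existential (exists) quantifiers: 4

4


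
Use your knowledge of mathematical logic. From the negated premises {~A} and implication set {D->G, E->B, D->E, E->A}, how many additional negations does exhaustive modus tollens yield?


Initial negated facts: {~A}
Apply modus tollens to closure:
  ~A and E->A  =>  ~E
  ~E and D->E  =>  ~D
Final negated: {~A, ~D, ~E}
New negations: {~D, ~E}
Count = 2

2


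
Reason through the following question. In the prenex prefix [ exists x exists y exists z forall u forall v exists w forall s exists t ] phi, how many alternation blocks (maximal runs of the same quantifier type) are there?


Quantifier-type sequence: E E E A A E A E  (A=forall, E=exists)
Group into maximal same-type runs:
  Ex3 | Ax2 | Ex1 | Ax1 | Ex1
Number of blocks = 5

5


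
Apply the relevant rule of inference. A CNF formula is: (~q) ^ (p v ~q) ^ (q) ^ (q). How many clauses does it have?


A CNF formula is a conjunction of clauses.
Clauses are separated by ^.
Counting the conjuncts: 4 clauses.

4


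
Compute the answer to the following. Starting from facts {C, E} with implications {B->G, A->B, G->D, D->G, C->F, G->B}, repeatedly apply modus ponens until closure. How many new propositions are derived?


Initial facts: {C, E}
Apply modus ponens to closure:
  C and C->F  =>  F
Final known: {C, E, F}
New propositions: {F}
Count = 1

1


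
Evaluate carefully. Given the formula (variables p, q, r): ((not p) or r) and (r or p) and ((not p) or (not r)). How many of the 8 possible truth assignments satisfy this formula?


Evaluate all 8 assignments for p, q, r:
p=0, q=0, r=0: 0
p=0, q=0, r=1: 1
p=0, q=1, r=0: 0
p=0, q=1, r=1: 1
p=1, q=0, r=0: 0
p=1, q=0, r=1: 0
p=1, q=1, r=0: 0
p=1, q=1, r=1: 0
Satisfying count = 2

2


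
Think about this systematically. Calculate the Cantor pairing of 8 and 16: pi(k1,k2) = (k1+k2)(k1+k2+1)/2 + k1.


k1 + k2 = 24
(k1+k2)(k1+k2+1)/2 = 24 * 25 / 2 = 300
pi = 300 + 8 = 308

308


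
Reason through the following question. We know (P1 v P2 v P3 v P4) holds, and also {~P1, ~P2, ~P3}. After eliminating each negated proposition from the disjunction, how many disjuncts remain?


Original disjuncts (4): P1, P2, P3, P4
Negated (eliminate): ~P1, ~P2, ~P3
Remaining disjuncts: P4
Count = 4 - 3 = 1

1


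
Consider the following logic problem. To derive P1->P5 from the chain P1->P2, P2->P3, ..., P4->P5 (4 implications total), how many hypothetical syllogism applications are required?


With 4 implications in a chain connecting 5 propositions:
P1->P2, P2->P3, ..., P4->P5
Steps needed = (number of implications) - 1 = 4 - 1 = 3

3


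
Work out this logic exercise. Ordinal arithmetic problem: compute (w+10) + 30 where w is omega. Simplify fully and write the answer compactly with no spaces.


Compute (w+10) + 30.
Ordinal + is associative but NOT commutative; for finite n>0, n + w = w but w + n stays w+n.
By associativity: (w+10) + 30 = w + (10+30) = w+40.
Result = w+40

w+40


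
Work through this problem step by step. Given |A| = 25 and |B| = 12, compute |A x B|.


The Cartesian product A x B contains all ordered pairs (a, b).
|A x B| = |A| * |B| = 25 * 12 = 300

300


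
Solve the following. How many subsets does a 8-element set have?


The power set of a set with n elements has 2^n elements.
|P(S)| = 2^8 = 256

256


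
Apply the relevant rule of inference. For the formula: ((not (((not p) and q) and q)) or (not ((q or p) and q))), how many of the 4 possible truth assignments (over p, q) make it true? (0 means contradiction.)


Check all 4 assignments:
p=0, q=0: 1
p=0, q=1: 0
p=1, q=0: 1
p=1, q=1: 1
Count of True = 3

3


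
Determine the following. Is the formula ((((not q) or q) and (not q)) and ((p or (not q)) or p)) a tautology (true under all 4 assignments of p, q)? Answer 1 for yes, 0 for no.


Check all 4 assignments:
p=0, q=0: 1
p=0, q=1: 0
p=1, q=0: 1
p=1, q=1: 0
Satisfying count = 2/4.
Tautology iff count = 4: no.

0


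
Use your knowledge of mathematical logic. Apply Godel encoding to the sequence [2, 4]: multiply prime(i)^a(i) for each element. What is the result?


Encode each element as an exponent of the corresponding prime:
  2^2 = 4
  3^4 = 81
Product = 4 * 81 = 324

324


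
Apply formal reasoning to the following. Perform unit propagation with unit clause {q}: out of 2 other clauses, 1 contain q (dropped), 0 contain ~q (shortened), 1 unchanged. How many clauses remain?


Satisfied (removed): 1
Shortened (remain): 0
Unchanged (remain): 1
Remaining = 0 + 1 = 1

1


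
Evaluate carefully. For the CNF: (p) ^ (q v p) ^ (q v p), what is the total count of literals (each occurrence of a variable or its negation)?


Counting literals in each clause:
Clause 1: 1 literal(s)
Clause 2: 2 literal(s)
Clause 3: 2 literal(s)
Total = 5

5


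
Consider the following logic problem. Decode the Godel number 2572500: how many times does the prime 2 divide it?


Factorize 2572500 by dividing by 2 repeatedly.
Division steps: 2 divides 2572500 exactly 2 time(s).
Exponent of 2 = 2

2


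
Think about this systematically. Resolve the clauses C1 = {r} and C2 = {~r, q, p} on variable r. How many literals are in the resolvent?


Remove r from C1 and ~r from C2.
C1 remainder: {}
C2 remainder: {q, p}
Union (resolvent): {p, q}
Resolvent has 2 literal(s).

2


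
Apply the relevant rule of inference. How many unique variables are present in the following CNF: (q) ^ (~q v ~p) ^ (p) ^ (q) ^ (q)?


Identify each variable that appears in the formula.
Variables found: p, q
Count = 2

2


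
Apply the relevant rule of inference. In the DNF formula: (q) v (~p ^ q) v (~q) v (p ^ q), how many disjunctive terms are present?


A DNF formula is a disjunction of terms (conjunctions).
Terms are separated by v.
Counting the disjuncts: 4 terms.

4


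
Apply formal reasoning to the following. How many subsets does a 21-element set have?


The power set of a set with n elements has 2^n elements.
|P(S)| = 2^21 = 2097152

2097152


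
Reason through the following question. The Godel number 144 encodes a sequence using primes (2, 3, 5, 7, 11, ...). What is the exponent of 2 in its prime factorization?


Factorize 144 by dividing by 2 repeatedly.
Division steps: 2 divides 144 exactly 4 time(s).
Exponent of 2 = 4

4


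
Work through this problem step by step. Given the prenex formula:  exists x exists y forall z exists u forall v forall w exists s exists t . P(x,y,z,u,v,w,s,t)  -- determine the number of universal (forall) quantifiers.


Quantifier prefix: exists x exists y forall z exists u forall v forall w exists s exists t
Mark each quantifier type:
  E E U E U U E E
Universal count = 3, Existential count = 5
Asked for universal (forall) quantifiers: 3

3


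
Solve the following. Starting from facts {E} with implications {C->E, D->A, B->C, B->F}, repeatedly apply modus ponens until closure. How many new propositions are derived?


Initial facts: {E}
Apply modus ponens to closure:
  (no implication fires)
Final known: {E}
New propositions: {(none)}
Count = 0

0


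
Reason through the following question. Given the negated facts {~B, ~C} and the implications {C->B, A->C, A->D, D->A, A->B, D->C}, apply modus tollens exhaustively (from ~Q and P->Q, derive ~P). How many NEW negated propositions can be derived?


Initial negated facts: {~B, ~C}
Apply modus tollens to closure:
  ~C and A->C  =>  ~A
  ~A and D->A  =>  ~D
Final negated: {~A, ~B, ~C, ~D}
New negations: {~A, ~D}
Count = 2

2


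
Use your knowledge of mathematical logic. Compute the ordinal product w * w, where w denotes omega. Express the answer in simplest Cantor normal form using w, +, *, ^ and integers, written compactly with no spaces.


Compute w * w.
Ordinal * is associative and left-distributive over +, but NOT commutative; for finite n>1, n*w = w but w*n stays w*n.
w * w = w^2 by definition.
Result = w^2

w^2


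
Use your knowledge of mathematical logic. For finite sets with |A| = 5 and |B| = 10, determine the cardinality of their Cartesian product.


The Cartesian product A x B contains all ordered pairs (a, b).
|A x B| = |A| * |B| = 5 * 10 = 50

50


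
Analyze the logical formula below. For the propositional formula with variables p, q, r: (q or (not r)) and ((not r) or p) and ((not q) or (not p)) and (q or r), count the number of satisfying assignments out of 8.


Evaluate all 8 assignments for p, q, r:
p=0, q=0, r=0: 0
p=0, q=0, r=1: 0
p=0, q=1, r=0: 1
p=0, q=1, r=1: 0
p=1, q=0, r=0: 0
p=1, q=0, r=1: 0
p=1, q=1, r=0: 0
p=1, q=1, r=1: 0
Satisfying count = 1

1


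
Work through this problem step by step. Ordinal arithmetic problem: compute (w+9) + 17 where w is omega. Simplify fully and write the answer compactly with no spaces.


Compute (w+9) + 17.
Ordinal + is associative but NOT commutative; for finite n>0, n + w = w but w + n stays w+n.
By associativity: (w+9) + 17 = w + (9+17) = w+26.
Result = w+26

w+26


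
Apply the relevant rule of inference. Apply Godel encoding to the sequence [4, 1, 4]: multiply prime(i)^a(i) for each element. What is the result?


Encode each element as an exponent of the corresponding prime:
  2^4 = 16
  3^1 = 3
  5^4 = 625
Product = 16 * 3 * 625 = 30000

30000


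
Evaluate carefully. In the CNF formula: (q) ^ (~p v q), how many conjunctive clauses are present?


A CNF formula is a conjunction of clauses.
Clauses are separated by ^.
Counting the conjuncts: 2 clauses.

2


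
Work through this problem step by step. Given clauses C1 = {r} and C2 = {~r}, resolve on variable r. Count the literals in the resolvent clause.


Remove r from C1 and ~r from C2.
C1 remainder: {}
C2 remainder: {}
Union (resolvent): {} (empty clause)
Resolvent has 0 literal(s).

0


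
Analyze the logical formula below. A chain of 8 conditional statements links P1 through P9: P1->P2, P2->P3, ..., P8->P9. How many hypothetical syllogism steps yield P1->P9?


With 8 implications in a chain connecting 9 propositions:
P1->P2, P2->P3, ..., P8->P9
Steps needed = (number of implications) - 1 = 8 - 1 = 7

7


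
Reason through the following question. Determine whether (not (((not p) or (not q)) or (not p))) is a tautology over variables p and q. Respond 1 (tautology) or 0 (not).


Check all 4 assignments:
p=0, q=0: 0
p=0, q=1: 0
p=1, q=0: 0
p=1, q=1: 1
Satisfying count = 1/4.
Tautology iff count = 4: no.

0


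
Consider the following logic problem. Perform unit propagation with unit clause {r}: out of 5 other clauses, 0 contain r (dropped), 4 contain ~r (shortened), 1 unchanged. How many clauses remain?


Satisfied (removed): 0
Shortened (remain): 4
Unchanged (remain): 1
Remaining = 4 + 1 = 5

5


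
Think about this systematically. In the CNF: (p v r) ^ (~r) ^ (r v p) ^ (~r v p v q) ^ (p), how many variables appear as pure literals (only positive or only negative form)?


Check each variable for pure literal status:
p: pure positive
q: pure positive
r: mixed (not pure)
Pure literal count = 2

2


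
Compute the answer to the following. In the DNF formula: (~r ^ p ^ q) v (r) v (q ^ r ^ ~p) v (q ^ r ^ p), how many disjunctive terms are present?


A DNF formula is a disjunction of terms (conjunctions).
Terms are separated by v.
Counting the disjuncts: 4 terms.

4


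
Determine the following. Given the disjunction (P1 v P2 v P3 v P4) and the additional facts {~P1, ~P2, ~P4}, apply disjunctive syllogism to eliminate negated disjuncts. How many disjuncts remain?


Original disjuncts (4): P1, P2, P3, P4
Negated (eliminate): ~P1, ~P2, ~P4
Remaining disjuncts: P3
Count = 4 - 3 = 1

1


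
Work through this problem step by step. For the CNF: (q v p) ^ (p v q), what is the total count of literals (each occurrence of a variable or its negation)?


Counting literals in each clause:
Clause 1: 2 literal(s)
Clause 2: 2 literal(s)
Total = 4

4


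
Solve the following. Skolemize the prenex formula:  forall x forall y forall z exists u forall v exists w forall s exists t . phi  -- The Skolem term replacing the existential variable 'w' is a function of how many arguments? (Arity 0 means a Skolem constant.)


Quantifier prefix: forall x forall y forall z exists u forall v exists w forall s exists t
'w' is existentially quantified at position 6.
Universal variables preceding it: x, y, z, v
Skolem function arity = 4

4


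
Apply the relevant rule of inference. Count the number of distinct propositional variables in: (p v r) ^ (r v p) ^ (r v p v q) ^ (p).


Identify each variable that appears in the formula.
Variables found: p, q, r
Count = 3

3


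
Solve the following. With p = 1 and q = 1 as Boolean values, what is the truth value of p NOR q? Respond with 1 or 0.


p = 1, q = 1
Operation: p NOR q
Evaluate: 1 NOR 1 = 0

0


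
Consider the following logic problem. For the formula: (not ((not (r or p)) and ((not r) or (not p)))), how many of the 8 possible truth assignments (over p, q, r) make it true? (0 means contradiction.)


Check all 8 assignments:
p=0, q=0, r=0: 0
p=0, q=0, r=1: 1
p=0, q=1, r=0: 0
p=0, q=1, r=1: 1
p=1, q=0, r=0: 1
p=1, q=0, r=1: 1
p=1, q=1, r=0: 1
p=1, q=1, r=1: 1
Count of True = 6

6


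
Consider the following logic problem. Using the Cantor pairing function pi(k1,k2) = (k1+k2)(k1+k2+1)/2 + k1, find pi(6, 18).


k1 + k2 = 24
(k1+k2)(k1+k2+1)/2 = 24 * 25 / 2 = 300
pi = 300 + 6 = 306

306


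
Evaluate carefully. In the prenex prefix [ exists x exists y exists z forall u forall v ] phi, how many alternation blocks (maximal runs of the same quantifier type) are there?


Quantifier-type sequence: E E E A A  (A=forall, E=exists)
Group into maximal same-type runs:
  Ex3 | Ax2
Number of blocks = 2

2


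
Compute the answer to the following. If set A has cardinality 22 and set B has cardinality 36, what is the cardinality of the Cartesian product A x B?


The Cartesian product A x B contains all ordered pairs (a, b).
|A x B| = |A| * |B| = 22 * 36 = 792

792


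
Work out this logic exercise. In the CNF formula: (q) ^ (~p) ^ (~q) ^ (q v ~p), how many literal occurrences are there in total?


Counting literals in each clause:
Clause 1: 1 literal(s)
Clause 2: 1 literal(s)
Clause 3: 1 literal(s)
Clause 4: 2 literal(s)
Total = 5

5


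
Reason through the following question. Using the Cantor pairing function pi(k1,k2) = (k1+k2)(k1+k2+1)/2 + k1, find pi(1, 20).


k1 + k2 = 21
(k1+k2)(k1+k2+1)/2 = 21 * 22 / 2 = 231
pi = 231 + 1 = 232

232


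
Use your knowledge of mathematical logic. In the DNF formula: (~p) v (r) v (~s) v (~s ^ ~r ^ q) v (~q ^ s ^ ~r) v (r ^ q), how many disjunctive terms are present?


A DNF formula is a disjunction of terms (conjunctions).
Terms are separated by v.
Counting the disjuncts: 6 terms.

6


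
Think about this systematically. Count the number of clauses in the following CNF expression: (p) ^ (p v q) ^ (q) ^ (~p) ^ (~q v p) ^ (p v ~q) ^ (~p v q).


A CNF formula is a conjunction of clauses.
Clauses are separated by ^.
Counting the conjuncts: 7 clauses.

7


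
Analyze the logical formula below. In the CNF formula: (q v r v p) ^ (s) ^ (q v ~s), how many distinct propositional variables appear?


Identify each variable that appears in the formula.
Variables found: p, q, r, s
Count = 4

4


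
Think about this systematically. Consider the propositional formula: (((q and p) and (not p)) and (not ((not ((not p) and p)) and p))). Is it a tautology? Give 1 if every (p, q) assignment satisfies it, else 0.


Check all 4 assignments:
p=0, q=0: 0
p=0, q=1: 0
p=1, q=0: 0
p=1, q=1: 0
Satisfying count = 0/4.
Tautology iff count = 4: no.

0


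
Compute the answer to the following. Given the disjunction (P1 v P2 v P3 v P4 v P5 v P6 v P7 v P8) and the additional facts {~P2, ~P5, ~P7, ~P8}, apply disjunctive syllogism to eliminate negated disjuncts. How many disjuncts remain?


Original disjuncts (8): P1, P2, P3, P4, P5, P6, P7, P8
Negated (eliminate): ~P2, ~P5, ~P7, ~P8
Remaining disjuncts: P1, P3, P4, P6
Count = 8 - 4 = 4

4


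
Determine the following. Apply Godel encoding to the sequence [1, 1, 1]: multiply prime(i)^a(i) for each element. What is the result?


Encode each element as an exponent of the corresponding prime:
  2^1 = 2
  3^1 = 3
  5^1 = 5
Product = 2 * 3 * 5 = 30

30


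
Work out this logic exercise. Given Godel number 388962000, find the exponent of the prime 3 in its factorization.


Factorize 388962000 by dividing by 3 repeatedly.
Division steps: 3 divides 388962000 exactly 4 time(s).
Exponent of 3 = 4

4


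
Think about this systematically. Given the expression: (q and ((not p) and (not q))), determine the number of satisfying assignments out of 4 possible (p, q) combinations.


Check all 4 assignments:
p=0, q=0: 0
p=0, q=1: 0
p=1, q=0: 0
p=1, q=1: 0
Count of True = 0

0


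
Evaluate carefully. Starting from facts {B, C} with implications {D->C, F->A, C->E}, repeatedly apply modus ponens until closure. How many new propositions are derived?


Initial facts: {B, C}
Apply modus ponens to closure:
  C and C->E  =>  E
Final known: {B, C, E}
New propositions: {E}
Count = 1

1


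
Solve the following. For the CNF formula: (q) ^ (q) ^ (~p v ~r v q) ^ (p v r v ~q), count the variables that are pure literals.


Check each variable for pure literal status:
p: mixed (not pure)
q: mixed (not pure)
r: mixed (not pure)
Pure literal count = 0

0


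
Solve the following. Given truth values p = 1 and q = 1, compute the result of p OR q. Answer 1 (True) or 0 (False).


p = 1, q = 1
Operation: p OR q
Evaluate: 1 OR 1 = 1

1


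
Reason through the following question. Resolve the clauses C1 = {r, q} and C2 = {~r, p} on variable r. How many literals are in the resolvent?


Remove r from C1 and ~r from C2.
C1 remainder: {q}
C2 remainder: {p}
Union (resolvent): {p, q}
Resolvent has 2 literal(s).

2


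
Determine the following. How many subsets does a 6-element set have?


The power set of a set with n elements has 2^n elements.
|P(S)| = 2^6 = 64

64


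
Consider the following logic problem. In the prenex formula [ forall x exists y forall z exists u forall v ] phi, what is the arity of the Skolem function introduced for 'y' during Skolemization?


Quantifier prefix: forall x exists y forall z exists u forall v
'y' is existentially quantified at position 2.
Universal variables preceding it: x
Skolem function arity = 1

1


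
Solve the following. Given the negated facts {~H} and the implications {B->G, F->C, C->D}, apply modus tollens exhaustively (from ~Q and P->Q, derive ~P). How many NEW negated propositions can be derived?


Initial negated facts: {~H}
Apply modus tollens to closure:
  (no implication fires)
Final negated: {~H}
New negations: {(none)}
Count = 0

0


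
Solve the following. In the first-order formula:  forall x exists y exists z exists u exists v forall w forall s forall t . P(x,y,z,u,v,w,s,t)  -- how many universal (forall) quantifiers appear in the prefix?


Quantifier prefix: forall x exists y exists z exists u exists v forall w forall s forall t
Mark each quantifier type:
  U E E E E U U U
Universal count = 4, Existential count = 4
Asked for universal (forall) quantifiers: 4

4


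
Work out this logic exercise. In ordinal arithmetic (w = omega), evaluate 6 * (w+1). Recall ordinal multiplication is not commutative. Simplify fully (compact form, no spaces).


Compute 6 * (w+1).
Ordinal * is associative and left-distributive over +, but NOT commutative; for finite n>1, n*w = w but w*n stays w*n.
By left-distributivity: 6 * (w+1) = 6*w + 6*1 = w + 6 = w+6.
Result = w+6

w+6


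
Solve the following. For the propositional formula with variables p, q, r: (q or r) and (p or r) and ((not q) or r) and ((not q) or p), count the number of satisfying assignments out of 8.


Evaluate all 8 assignments for p, q, r:
p=0, q=0, r=0: 0
p=0, q=0, r=1: 1
p=0, q=1, r=0: 0
p=0, q=1, r=1: 0
p=1, q=0, r=0: 0
p=1, q=0, r=1: 1
p=1, q=1, r=0: 0
p=1, q=1, r=1: 1
Satisfying count = 3

3


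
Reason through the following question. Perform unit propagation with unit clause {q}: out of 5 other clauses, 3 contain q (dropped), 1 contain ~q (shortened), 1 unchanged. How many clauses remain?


Satisfied (removed): 3
Shortened (remain): 1
Unchanged (remain): 1
Remaining = 1 + 1 = 2

2


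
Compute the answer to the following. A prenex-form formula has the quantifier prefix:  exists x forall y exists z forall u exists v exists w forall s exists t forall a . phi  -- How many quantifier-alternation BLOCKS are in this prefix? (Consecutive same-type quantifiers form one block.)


Quantifier-type sequence: E A E A E E A E A  (A=forall, E=exists)
Group into maximal same-type runs:
  Ex1 | Ax1 | Ex1 | Ax1 | Ex2 | Ax1 | Ex1 | Ax1
Number of blocks = 8

8


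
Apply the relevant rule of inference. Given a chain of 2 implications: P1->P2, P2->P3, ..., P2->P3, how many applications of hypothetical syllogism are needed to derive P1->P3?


With 2 implications in a chain connecting 3 propositions:
P1->P2, P2->P3, ..., P2->P3
Steps needed = (number of implications) - 1 = 2 - 1 = 1

1


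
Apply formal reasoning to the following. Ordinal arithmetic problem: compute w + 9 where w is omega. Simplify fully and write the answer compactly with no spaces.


Compute w + 9.
Ordinal + is associative but NOT commutative; for finite n>0, n + w = w but w + n stays w+n.
w + 9 is already in normal form (a successor ordinal beyond w).
Result = w+9

w+9


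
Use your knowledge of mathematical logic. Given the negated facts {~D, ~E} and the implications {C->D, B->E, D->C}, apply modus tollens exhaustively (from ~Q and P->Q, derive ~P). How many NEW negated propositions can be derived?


Initial negated facts: {~D, ~E}
Apply modus tollens to closure:
  ~D and C->D  =>  ~C
  ~E and B->E  =>  ~B
Final negated: {~B, ~C, ~D, ~E}
New negations: {~B, ~C}
Count = 2

2


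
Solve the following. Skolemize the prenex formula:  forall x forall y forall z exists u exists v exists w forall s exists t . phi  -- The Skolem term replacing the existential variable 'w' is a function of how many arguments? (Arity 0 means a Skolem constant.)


Quantifier prefix: forall x forall y forall z exists u exists v exists w forall s exists t
'w' is existentially quantified at position 6.
Universal variables preceding it: x, y, z
Skolem function arity = 3

3


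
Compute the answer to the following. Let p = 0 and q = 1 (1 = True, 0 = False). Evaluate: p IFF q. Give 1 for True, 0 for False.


p = 0, q = 1
Operation: p IFF q
Evaluate: 0 IFF 1 = 0

0


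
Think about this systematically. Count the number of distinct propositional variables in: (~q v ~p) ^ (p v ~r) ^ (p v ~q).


Identify each variable that appears in the formula.
Variables found: p, q, r
Count = 3

3


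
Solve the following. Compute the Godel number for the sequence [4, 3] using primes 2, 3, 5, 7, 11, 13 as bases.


Encode each element as an exponent of the corresponding prime:
  2^4 = 16
  3^3 = 27
Product = 16 * 27 = 432

432


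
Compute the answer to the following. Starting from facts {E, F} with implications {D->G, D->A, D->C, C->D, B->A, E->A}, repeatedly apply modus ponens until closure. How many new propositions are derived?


Initial facts: {E, F}
Apply modus ponens to closure:
  E and E->A  =>  A
Final known: {A, E, F}
New propositions: {A}
Count = 1

1


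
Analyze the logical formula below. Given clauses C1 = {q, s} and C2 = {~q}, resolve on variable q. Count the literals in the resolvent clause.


Remove q from C1 and ~q from C2.
C1 remainder: {s}
C2 remainder: {}
Union (resolvent): {s}
Resolvent has 1 literal(s).

1


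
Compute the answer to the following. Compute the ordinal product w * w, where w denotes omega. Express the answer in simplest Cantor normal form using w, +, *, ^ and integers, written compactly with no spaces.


Compute w * w.
Ordinal * is associative and left-distributive over +, but NOT commutative; for finite n>1, n*w = w but w*n stays w*n.
w * w = w^2 by definition.
Result = w^2

w^2


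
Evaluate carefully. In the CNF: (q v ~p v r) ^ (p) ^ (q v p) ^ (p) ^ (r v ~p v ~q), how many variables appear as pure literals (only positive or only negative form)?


Check each variable for pure literal status:
p: mixed (not pure)
q: mixed (not pure)
r: pure positive
Pure literal count = 1

1


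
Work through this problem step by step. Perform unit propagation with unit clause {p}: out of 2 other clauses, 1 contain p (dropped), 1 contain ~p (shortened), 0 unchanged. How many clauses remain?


Satisfied (removed): 1
Shortened (remain): 1
Unchanged (remain): 0
Remaining = 1 + 0 = 1

1


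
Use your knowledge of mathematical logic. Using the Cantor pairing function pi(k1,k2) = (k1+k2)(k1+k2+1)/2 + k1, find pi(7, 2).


k1 + k2 = 9
(k1+k2)(k1+k2+1)/2 = 9 * 10 / 2 = 45
pi = 45 + 7 = 52

52


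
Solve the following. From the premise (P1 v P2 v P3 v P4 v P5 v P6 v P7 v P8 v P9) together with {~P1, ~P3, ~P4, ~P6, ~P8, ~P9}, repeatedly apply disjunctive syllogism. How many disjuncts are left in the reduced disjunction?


Original disjuncts (9): P1, P2, P3, P4, P5, P6, P7, P8, P9
Negated (eliminate): ~P1, ~P3, ~P4, ~P6, ~P8, ~P9
Remaining disjuncts: P2, P5, P7
Count = 9 - 6 = 3

3


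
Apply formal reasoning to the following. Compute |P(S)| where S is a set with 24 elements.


The power set of a set with n elements has 2^n elements.
|P(S)| = 2^24 = 16777216

16777216


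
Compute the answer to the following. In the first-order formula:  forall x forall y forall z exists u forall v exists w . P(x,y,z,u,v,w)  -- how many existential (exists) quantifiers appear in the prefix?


Quantifier prefix: forall x forall y forall z exists u forall v exists w
Mark each quantifier type:
  U U U E U E
Universal count = 4, Existential count = 2
Asked for existential (exists) quantifiers: 2

2


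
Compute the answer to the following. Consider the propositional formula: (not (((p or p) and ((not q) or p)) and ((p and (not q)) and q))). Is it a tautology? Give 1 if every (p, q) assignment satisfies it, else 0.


Check all 4 assignments:
p=0, q=0: 1
p=0, q=1: 1
p=1, q=0: 1
p=1, q=1: 1
Satisfying count = 4/4.
Tautology iff count = 4: yes.

1


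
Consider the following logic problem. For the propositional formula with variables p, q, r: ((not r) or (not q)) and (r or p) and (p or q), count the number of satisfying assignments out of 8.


Evaluate all 8 assignments for p, q, r:
p=0, q=0, r=0: 0
p=0, q=0, r=1: 0
p=0, q=1, r=0: 0
p=0, q=1, r=1: 0
p=1, q=0, r=0: 1
p=1, q=0, r=1: 1
p=1, q=1, r=0: 1
p=1, q=1, r=1: 0
Satisfying count = 3

3


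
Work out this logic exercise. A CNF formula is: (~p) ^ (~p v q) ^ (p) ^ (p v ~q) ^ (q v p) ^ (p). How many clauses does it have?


A CNF formula is a conjunction of clauses.
Clauses are separated by ^.
Counting the conjuncts: 6 clauses.

6


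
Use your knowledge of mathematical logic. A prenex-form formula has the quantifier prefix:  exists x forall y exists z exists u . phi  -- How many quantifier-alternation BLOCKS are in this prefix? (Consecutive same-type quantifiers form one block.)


Quantifier-type sequence: E A E E  (A=forall, E=exists)
Group into maximal same-type runs:
  Ex1 | Ax1 | Ex2
Number of blocks = 3

3


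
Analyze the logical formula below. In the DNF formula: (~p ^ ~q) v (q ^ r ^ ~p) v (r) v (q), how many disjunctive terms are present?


A DNF formula is a disjunction of terms (conjunctions).
Terms are separated by v.
Counting the disjuncts: 4 terms.

4


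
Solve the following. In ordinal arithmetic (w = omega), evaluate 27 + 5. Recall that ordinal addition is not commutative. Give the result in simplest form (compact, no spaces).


Compute 27 + 5.
Ordinal + is associative but NOT commutative; for finite n>0, n + w = w but w + n stays w+n.
Both operands finite; ordinal + agrees with natural +: 27 + 5 = 32.
Result = 32

32


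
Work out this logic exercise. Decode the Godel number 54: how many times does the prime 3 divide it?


Factorize 54 by dividing by 3 repeatedly.
Division steps: 3 divides 54 exactly 3 time(s).
Exponent of 3 = 3

3


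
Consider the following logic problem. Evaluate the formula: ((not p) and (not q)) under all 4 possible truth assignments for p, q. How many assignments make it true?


Check all 4 assignments:
p=0, q=0: 1
p=0, q=1: 0
p=1, q=0: 0
p=1, q=1: 0
Count of True = 1

1


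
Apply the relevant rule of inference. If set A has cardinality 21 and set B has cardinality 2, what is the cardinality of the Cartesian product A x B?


The Cartesian product A x B contains all ordered pairs (a, b).
|A x B| = |A| * |B| = 21 * 2 = 42

42


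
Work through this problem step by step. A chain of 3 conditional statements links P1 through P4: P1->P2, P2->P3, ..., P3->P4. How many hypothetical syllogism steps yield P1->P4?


With 3 implications in a chain connecting 4 propositions:
P1->P2, P2->P3, ..., P3->P4
Steps needed = (number of implications) - 1 = 3 - 1 = 2

2


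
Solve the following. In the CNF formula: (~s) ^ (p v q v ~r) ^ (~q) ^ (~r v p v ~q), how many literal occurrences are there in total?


Counting literals in each clause:
Clause 1: 1 literal(s)
Clause 2: 3 literal(s)
Clause 3: 1 literal(s)
Clause 4: 3 literal(s)
Total = 8

8


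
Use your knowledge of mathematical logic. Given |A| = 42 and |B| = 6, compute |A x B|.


The Cartesian product A x B contains all ordered pairs (a, b).
|A x B| = |A| * |B| = 42 * 6 = 252

252


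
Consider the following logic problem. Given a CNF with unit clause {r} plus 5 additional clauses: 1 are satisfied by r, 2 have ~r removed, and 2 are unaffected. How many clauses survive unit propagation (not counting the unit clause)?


Satisfied (removed): 1
Shortened (remain): 2
Unchanged (remain): 2
Remaining = 2 + 2 = 4

4


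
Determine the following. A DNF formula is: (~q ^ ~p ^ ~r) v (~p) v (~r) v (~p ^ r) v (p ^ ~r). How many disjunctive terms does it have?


A DNF formula is a disjunction of terms (conjunctions).
Terms are separated by v.
Counting the disjuncts: 5 terms.

5


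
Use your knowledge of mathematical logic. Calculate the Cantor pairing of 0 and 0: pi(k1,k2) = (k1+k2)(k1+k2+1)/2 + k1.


k1 + k2 = 0
(k1+k2)(k1+k2+1)/2 = 0 * 1 / 2 = 0
pi = 0 + 0 = 0

0


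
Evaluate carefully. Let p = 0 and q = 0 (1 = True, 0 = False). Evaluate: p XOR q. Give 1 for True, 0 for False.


p = 0, q = 0
Operation: p XOR q
Evaluate: 0 XOR 0 = 0

0


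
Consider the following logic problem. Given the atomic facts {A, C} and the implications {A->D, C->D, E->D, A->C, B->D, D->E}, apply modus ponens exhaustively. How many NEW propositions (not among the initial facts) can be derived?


Initial facts: {A, C}
Apply modus ponens to closure:
  A and A->D  =>  D
  D and D->E  =>  E
Final known: {A, C, D, E}
New propositions: {D, E}
Count = 2

2


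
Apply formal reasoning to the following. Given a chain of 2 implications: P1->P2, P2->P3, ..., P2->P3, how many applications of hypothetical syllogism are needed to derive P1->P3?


With 2 implications in a chain connecting 3 propositions:
P1->P2, P2->P3, ..., P2->P3
Steps needed = (number of implications) - 1 = 2 - 1 = 1

1


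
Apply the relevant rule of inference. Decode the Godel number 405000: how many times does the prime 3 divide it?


Factorize 405000 by dividing by 3 repeatedly.
Division steps: 3 divides 405000 exactly 4 time(s).
Exponent of 3 = 4

4


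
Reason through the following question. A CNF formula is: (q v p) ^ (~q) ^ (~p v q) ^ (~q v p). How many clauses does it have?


A CNF formula is a conjunction of clauses.
Clauses are separated by ^.
Counting the conjuncts: 4 clauses.

4


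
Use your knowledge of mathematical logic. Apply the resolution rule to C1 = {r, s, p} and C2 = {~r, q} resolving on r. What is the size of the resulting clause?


Remove r from C1 and ~r from C2.
C1 remainder: {s, p}
C2 remainder: {q}
Union (resolvent): {p, q, s}
Resolvent has 3 literal(s).

3


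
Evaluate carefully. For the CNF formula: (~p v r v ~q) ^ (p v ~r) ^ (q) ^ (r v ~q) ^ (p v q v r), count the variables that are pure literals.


Check each variable for pure literal status:
p: mixed (not pure)
q: mixed (not pure)
r: mixed (not pure)
Pure literal count = 0

0


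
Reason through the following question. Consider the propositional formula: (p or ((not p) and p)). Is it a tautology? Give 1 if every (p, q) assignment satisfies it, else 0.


Check all 4 assignments:
p=0, q=0: 0
p=0, q=1: 0
p=1, q=0: 1
p=1, q=1: 1
Satisfying count = 2/4.
Tautology iff count = 4: no.

0
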